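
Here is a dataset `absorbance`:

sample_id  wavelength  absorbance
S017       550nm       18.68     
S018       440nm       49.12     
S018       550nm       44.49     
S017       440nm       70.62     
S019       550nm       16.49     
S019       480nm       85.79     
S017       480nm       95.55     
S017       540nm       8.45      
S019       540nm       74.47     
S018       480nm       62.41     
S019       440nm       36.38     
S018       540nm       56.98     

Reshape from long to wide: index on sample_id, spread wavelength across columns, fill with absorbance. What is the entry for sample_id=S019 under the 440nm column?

36.38

Wide layout: rows indexed by sample_id, columns are the 4 distinct wavelength values (550nm, 440nm, 480nm, 540nm).
Cell (sample_id=S019, wavelength=440nm) draws from the long row where sample_id=S019 and wavelength=440nm, which has absorbance=36.38.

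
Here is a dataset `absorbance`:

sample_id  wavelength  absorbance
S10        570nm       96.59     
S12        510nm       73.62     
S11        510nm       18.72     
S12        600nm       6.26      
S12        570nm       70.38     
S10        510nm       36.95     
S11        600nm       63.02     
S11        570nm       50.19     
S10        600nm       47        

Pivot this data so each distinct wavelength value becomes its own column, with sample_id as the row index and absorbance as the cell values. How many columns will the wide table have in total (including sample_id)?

1 column for sample_id plus 3 distinct wavelength values → 4 columns.

4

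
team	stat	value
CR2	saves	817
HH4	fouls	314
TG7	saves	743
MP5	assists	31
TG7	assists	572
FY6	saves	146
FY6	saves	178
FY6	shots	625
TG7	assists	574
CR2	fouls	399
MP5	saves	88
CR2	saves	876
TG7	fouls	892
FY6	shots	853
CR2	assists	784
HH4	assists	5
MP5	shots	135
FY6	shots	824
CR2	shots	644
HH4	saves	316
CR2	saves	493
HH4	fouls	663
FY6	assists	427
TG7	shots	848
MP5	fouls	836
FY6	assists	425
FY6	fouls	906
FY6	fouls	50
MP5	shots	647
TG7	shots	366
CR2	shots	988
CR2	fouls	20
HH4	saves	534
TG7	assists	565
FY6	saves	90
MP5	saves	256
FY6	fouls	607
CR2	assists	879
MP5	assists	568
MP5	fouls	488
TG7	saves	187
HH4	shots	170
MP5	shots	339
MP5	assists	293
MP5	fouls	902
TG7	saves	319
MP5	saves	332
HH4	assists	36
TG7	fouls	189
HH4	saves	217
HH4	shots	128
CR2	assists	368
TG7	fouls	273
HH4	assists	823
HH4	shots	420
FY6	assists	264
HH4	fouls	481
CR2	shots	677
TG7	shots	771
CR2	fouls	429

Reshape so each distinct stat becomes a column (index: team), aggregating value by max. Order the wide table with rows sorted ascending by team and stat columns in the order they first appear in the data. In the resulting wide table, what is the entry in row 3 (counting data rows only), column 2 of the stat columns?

663

With rows sorted ascending by team, row 3 is team=HH4. stat columns in first-appearance order: saves, fouls, assists, shots; column 2 is fouls.
Long rows with team=HH4, stat=fouls: max(314, 663, 481) = 663.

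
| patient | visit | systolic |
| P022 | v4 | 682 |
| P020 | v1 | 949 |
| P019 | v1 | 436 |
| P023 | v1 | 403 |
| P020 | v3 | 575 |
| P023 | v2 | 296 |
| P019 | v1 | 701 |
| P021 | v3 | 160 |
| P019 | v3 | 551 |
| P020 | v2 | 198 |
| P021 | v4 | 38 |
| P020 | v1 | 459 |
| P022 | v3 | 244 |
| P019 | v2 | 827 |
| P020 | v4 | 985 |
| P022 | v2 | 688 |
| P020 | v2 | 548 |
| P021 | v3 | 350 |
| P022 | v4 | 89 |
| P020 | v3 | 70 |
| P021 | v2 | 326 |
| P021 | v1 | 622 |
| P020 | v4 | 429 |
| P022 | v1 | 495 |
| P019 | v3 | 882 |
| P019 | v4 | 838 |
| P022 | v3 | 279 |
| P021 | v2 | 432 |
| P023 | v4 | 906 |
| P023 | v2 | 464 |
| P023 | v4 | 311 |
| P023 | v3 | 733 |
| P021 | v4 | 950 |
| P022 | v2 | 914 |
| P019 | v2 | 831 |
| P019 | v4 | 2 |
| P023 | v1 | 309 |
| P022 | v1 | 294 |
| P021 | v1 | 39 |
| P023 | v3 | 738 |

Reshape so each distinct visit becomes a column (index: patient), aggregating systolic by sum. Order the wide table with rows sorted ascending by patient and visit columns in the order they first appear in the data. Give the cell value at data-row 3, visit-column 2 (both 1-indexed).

With rows sorted ascending by patient, row 3 is patient=P021. visit columns in first-appearance order: v4, v1, v3, v2; column 2 is v1.
Long rows with patient=P021, visit=v1: 622 + 39 = 661.

661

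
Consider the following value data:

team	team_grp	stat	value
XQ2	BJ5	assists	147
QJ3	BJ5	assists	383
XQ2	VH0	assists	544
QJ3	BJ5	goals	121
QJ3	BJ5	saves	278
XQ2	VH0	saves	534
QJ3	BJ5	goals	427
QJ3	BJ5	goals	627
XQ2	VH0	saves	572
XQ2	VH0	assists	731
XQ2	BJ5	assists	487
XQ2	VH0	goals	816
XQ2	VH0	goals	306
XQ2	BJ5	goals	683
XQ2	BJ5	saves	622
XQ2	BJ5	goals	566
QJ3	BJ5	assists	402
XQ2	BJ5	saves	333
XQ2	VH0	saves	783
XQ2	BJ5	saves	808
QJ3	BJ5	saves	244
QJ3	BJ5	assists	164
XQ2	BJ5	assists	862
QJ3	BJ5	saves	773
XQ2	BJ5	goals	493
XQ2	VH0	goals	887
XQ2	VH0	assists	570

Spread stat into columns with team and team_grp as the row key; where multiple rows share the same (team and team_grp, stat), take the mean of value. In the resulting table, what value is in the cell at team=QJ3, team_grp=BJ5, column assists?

316.33

Rows with team=QJ3, team_grp=BJ5 and stat=assists: value values are 383, 402, 164.
(383 + 402 + 164) / 3 = 316.33.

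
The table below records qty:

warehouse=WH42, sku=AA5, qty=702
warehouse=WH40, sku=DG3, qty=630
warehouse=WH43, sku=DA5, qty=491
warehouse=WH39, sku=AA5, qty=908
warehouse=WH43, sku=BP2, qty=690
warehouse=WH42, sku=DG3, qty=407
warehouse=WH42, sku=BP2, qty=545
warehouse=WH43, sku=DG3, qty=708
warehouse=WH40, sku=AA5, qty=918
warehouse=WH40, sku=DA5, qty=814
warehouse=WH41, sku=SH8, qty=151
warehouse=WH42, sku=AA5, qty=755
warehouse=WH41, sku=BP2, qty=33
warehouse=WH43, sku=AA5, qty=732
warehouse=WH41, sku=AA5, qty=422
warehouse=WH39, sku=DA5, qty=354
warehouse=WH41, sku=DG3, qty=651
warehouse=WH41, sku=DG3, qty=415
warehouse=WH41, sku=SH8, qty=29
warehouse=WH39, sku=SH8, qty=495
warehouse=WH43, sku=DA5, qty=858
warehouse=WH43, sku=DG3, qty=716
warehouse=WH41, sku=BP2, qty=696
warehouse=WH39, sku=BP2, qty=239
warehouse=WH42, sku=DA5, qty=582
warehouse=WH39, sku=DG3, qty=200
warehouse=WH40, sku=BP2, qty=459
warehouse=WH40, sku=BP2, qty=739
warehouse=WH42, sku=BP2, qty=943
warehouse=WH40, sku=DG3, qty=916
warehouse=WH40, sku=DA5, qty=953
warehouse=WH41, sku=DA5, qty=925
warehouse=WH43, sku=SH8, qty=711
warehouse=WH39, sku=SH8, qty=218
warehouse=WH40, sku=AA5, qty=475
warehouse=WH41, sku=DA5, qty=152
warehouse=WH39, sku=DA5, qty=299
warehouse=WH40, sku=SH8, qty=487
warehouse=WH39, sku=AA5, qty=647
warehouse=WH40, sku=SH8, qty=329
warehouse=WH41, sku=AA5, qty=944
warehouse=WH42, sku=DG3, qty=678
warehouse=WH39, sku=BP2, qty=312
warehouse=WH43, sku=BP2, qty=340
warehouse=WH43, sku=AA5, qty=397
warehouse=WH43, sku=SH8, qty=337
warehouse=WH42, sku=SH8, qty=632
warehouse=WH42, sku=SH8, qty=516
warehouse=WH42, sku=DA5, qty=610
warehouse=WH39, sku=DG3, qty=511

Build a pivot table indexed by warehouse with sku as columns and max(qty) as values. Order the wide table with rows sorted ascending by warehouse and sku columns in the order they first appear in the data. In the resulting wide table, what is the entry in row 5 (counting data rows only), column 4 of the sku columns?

690

With rows sorted ascending by warehouse, row 5 is warehouse=WH43. sku columns in first-appearance order: AA5, DG3, DA5, BP2, SH8; column 4 is BP2.
Long rows with warehouse=WH43, sku=BP2: max(690, 340) = 690.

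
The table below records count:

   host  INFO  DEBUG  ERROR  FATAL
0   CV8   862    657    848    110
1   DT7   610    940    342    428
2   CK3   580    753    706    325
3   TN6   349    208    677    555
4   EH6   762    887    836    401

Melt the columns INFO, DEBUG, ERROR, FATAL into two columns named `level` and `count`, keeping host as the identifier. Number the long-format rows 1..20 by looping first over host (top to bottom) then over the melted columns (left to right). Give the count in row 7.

20 rows total (5 × 4). Row 7: index ⌊(7-1)/4⌋ = 1 into host → DT7; (7-1) mod 4 = 2 into the melted columns → ERROR.
So row 7 is (DT7, ERROR, 342); count = 342.

342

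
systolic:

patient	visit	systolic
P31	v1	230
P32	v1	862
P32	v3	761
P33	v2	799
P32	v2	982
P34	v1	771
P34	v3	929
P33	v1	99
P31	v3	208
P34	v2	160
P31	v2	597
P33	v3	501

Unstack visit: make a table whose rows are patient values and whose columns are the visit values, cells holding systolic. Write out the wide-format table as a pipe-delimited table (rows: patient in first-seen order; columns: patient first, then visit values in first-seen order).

| patient | v1 | v3 | v2 |
| P31 | 230 | 208 | 597 |
| P32 | 862 | 761 | 982 |
| P33 | 99 | 501 | 799 |
| P34 | 771 | 929 | 160 |

Columns: patient plus the 3 distinct visit values (v1, v3, v2).
For example, row P31 column v1 takes systolic=230 from the long row (P31, v1).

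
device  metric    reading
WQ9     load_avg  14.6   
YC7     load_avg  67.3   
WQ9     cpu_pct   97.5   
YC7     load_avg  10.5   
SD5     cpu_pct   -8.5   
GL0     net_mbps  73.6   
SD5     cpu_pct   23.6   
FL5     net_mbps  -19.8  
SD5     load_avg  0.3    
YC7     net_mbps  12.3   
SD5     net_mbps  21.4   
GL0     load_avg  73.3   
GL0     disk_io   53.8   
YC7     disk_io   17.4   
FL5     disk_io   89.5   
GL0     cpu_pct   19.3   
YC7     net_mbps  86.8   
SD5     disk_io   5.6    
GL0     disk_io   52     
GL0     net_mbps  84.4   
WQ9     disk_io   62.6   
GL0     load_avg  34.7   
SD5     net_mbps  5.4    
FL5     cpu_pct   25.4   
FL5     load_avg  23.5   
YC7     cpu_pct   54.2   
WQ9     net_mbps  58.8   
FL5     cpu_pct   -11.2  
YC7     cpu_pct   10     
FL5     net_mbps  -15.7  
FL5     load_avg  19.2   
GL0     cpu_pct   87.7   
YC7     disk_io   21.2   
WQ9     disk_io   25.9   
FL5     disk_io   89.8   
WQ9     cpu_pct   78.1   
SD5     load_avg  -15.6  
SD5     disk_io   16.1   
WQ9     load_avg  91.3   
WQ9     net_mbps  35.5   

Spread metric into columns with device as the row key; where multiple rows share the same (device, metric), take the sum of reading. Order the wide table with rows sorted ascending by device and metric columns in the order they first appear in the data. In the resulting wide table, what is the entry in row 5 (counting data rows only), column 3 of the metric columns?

99.1

With rows sorted ascending by device, row 5 is device=YC7. metric columns in first-appearance order: load_avg, cpu_pct, net_mbps, disk_io; column 3 is net_mbps.
Long rows with device=YC7, metric=net_mbps: 12.3 + 86.8 = 99.1.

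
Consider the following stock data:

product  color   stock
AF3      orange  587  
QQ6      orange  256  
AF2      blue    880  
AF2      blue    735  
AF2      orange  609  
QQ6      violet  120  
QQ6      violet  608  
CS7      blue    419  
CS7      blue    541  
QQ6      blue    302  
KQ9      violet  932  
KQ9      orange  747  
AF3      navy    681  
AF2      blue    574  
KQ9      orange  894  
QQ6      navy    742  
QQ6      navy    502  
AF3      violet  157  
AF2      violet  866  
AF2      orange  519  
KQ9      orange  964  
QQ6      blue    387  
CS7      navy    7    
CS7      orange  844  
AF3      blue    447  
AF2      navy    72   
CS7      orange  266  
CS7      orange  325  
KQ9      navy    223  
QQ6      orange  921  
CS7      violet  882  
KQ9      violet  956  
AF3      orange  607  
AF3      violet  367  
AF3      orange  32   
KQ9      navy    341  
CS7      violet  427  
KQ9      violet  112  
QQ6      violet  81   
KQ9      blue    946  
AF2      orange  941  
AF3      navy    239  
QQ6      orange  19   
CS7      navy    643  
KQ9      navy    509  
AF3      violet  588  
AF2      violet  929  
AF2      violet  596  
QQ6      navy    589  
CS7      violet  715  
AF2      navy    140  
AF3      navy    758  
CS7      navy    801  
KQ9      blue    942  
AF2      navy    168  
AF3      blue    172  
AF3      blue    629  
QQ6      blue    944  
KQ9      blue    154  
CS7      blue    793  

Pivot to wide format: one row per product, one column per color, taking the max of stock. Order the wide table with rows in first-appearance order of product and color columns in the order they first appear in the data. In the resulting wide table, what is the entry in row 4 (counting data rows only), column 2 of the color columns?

With rows in first-appearance order of product, row 4 is product=CS7. color columns in first-appearance order: orange, blue, violet, navy; column 2 is blue.
Long rows with product=CS7, color=blue: max(419, 541, 793) = 793.

793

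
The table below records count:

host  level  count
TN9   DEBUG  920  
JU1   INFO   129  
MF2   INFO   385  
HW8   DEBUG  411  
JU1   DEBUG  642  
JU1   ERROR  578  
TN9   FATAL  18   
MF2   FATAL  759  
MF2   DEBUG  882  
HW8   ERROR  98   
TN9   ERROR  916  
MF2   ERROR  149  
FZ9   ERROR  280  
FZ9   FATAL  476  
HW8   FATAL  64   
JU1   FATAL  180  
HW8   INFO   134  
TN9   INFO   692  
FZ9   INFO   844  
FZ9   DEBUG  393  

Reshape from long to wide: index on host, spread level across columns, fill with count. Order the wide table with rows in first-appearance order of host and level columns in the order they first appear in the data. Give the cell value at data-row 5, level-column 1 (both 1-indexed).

393

With rows in first-appearance order of host, row 5 is host=FZ9. level columns in first-appearance order: DEBUG, INFO, ERROR, FATAL; column 1 is DEBUG.
Long rows with host=FZ9, level=DEBUG: count = 393.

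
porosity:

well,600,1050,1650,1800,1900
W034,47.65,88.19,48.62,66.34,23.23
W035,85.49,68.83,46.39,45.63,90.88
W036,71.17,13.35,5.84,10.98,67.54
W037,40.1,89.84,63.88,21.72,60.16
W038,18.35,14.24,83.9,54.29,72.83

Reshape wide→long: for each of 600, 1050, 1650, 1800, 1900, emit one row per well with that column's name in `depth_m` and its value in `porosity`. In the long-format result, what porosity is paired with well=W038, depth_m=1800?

54.29

Unpivoting turns each (well, wide-column) pair into one long row.
The wide cell at row W038, column 1800 holds 54.29, so the long row (W038, 1800) has porosity=54.29.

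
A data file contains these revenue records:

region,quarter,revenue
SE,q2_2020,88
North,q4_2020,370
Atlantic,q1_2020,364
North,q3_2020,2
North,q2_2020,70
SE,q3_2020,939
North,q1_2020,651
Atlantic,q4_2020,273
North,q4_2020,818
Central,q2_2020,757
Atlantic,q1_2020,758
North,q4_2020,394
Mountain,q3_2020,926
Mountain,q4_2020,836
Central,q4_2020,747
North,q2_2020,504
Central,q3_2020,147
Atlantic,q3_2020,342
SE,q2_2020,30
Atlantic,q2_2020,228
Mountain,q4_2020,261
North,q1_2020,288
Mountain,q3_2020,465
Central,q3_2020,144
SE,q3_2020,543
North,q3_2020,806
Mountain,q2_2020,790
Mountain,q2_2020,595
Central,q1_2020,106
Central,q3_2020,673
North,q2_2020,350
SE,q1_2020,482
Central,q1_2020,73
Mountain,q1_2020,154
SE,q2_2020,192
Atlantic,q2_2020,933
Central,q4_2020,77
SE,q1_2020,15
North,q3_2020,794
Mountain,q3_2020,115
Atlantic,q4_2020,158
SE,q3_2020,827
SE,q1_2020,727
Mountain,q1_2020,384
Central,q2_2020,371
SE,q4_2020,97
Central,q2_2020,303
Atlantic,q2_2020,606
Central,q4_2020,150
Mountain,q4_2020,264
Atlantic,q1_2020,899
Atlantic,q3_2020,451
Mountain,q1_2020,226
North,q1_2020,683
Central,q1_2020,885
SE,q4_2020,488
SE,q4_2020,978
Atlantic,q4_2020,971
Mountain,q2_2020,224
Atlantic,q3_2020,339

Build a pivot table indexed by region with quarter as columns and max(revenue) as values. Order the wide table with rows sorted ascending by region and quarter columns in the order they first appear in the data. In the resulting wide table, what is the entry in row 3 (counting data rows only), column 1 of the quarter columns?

With rows sorted ascending by region, row 3 is region=Mountain. quarter columns in first-appearance order: q2_2020, q4_2020, q1_2020, q3_2020; column 1 is q2_2020.
Long rows with region=Mountain, quarter=q2_2020: max(790, 595, 224) = 790.

790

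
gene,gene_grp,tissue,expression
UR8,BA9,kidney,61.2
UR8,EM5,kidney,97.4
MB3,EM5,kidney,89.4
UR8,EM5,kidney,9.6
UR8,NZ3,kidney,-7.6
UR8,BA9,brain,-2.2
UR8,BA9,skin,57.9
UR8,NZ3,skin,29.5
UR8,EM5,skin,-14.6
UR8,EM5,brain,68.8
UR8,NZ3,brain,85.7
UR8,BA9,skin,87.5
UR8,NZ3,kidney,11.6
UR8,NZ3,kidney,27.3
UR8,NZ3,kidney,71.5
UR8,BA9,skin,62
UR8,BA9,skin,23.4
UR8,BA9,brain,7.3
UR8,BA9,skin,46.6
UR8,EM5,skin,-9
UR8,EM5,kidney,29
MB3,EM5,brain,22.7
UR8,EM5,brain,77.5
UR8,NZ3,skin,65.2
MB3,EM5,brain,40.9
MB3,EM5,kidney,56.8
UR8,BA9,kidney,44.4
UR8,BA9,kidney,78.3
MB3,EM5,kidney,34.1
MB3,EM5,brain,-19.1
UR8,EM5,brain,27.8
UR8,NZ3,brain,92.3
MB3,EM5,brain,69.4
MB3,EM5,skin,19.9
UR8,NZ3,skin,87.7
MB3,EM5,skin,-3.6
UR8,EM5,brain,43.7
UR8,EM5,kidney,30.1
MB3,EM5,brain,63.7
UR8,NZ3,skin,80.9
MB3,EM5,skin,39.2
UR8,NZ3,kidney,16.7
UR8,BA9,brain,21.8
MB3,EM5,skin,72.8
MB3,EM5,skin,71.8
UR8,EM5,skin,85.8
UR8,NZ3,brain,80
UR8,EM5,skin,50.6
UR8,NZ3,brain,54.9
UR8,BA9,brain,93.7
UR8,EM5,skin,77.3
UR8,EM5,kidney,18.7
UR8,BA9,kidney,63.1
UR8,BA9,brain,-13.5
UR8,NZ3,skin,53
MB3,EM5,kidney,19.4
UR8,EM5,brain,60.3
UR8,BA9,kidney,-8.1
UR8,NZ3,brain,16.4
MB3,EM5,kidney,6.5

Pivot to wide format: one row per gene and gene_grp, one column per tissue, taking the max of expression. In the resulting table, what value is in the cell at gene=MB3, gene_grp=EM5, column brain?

Rows with gene=MB3, gene_grp=EM5 and tissue=brain: expression values are 22.7, 40.9, -19.1, 69.4, 63.7.
max(22.7, 40.9, -19.1, 69.4, 63.7) = 69.4.

69.4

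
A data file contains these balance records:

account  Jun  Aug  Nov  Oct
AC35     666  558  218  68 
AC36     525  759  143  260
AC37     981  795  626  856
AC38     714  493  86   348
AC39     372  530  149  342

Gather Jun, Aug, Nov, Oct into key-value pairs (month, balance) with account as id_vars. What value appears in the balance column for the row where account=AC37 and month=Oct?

Unpivoting turns each (account, wide-column) pair into one long row.
The wide cell at row AC37, column Oct holds 856, so the long row (AC37, Oct) has balance=856.

856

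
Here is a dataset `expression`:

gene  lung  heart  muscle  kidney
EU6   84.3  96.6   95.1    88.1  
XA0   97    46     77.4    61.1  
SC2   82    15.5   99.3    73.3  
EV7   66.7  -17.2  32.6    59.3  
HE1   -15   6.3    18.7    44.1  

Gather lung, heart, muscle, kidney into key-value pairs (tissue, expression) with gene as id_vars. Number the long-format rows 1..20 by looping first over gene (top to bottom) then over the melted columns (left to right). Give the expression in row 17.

-15

20 rows total (5 × 4). Row 17: index ⌊(17-1)/4⌋ = 4 into gene → HE1; (17-1) mod 4 = 0 into the melted columns → lung.
So row 17 is (HE1, lung, -15); expression = -15.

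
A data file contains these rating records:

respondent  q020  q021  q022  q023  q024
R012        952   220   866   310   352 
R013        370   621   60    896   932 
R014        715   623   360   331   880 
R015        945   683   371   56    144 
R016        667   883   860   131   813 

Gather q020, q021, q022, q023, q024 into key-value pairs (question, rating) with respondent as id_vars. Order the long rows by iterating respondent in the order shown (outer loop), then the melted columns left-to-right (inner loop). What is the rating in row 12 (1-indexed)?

623

25 rows total (5 × 5). Row 12: index ⌊(12-1)/5⌋ = 2 into respondent → R014; (12-1) mod 5 = 1 into the melted columns → q021.
So row 12 is (R014, q021, 623); rating = 623.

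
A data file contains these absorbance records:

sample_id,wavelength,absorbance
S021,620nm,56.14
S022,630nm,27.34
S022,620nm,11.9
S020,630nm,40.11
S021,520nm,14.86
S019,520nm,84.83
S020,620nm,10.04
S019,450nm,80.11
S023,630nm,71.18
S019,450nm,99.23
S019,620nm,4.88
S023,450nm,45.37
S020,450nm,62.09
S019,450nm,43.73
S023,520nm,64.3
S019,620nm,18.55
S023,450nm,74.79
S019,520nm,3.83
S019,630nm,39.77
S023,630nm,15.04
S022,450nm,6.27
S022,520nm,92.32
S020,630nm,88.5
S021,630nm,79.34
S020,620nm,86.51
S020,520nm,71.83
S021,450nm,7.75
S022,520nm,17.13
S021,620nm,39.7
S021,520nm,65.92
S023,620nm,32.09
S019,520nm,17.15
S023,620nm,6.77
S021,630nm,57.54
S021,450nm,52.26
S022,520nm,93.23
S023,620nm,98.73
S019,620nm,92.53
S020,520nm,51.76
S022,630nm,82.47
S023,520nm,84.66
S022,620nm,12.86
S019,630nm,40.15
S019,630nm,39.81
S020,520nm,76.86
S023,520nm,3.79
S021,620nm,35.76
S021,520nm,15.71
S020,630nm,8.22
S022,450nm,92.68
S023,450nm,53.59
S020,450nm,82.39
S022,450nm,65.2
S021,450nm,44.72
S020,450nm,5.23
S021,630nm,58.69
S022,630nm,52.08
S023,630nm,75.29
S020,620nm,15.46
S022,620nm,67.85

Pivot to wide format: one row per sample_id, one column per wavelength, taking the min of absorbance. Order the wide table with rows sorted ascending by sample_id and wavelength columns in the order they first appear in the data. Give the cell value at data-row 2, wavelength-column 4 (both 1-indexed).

With rows sorted ascending by sample_id, row 2 is sample_id=S020. wavelength columns in first-appearance order: 620nm, 630nm, 520nm, 450nm; column 4 is 450nm.
Long rows with sample_id=S020, wavelength=450nm: min(62.09, 82.39, 5.23) = 5.23.

5.23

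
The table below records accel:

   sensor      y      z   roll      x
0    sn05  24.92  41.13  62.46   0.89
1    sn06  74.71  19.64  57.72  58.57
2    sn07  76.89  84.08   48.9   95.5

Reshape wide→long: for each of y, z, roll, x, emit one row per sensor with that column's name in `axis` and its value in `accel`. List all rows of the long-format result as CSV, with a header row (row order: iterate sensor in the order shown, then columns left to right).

sensor,axis,accel
sn05,y,24.92
sn05,z,41.13
sn05,roll,62.46
sn05,x,0.89
sn06,y,74.71
sn06,z,19.64
sn06,roll,57.72
sn06,x,58.57
sn07,y,76.89
sn07,z,84.08
sn07,roll,48.9
sn07,x,95.5

Each (sensor, column) pair becomes one row: 3 × 4 = 12 rows.
For example, (sn05, y) → accel=24.92.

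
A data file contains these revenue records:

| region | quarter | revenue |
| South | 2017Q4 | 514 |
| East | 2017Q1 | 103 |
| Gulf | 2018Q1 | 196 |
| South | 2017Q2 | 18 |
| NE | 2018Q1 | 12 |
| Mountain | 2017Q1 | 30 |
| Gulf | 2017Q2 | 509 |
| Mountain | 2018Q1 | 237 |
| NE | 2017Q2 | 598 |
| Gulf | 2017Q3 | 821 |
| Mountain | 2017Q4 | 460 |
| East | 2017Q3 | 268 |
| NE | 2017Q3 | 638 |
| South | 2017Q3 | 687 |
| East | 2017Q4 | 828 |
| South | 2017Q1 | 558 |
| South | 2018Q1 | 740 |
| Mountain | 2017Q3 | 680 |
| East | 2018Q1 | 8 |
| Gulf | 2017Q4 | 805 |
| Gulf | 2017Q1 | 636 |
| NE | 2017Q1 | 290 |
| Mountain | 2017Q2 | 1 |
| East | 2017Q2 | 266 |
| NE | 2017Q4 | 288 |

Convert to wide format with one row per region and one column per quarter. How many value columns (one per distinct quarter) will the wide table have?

5

5 distinct quarter values: 2017Q1, 2017Q2, 2017Q3, 2017Q4, 2018Q1.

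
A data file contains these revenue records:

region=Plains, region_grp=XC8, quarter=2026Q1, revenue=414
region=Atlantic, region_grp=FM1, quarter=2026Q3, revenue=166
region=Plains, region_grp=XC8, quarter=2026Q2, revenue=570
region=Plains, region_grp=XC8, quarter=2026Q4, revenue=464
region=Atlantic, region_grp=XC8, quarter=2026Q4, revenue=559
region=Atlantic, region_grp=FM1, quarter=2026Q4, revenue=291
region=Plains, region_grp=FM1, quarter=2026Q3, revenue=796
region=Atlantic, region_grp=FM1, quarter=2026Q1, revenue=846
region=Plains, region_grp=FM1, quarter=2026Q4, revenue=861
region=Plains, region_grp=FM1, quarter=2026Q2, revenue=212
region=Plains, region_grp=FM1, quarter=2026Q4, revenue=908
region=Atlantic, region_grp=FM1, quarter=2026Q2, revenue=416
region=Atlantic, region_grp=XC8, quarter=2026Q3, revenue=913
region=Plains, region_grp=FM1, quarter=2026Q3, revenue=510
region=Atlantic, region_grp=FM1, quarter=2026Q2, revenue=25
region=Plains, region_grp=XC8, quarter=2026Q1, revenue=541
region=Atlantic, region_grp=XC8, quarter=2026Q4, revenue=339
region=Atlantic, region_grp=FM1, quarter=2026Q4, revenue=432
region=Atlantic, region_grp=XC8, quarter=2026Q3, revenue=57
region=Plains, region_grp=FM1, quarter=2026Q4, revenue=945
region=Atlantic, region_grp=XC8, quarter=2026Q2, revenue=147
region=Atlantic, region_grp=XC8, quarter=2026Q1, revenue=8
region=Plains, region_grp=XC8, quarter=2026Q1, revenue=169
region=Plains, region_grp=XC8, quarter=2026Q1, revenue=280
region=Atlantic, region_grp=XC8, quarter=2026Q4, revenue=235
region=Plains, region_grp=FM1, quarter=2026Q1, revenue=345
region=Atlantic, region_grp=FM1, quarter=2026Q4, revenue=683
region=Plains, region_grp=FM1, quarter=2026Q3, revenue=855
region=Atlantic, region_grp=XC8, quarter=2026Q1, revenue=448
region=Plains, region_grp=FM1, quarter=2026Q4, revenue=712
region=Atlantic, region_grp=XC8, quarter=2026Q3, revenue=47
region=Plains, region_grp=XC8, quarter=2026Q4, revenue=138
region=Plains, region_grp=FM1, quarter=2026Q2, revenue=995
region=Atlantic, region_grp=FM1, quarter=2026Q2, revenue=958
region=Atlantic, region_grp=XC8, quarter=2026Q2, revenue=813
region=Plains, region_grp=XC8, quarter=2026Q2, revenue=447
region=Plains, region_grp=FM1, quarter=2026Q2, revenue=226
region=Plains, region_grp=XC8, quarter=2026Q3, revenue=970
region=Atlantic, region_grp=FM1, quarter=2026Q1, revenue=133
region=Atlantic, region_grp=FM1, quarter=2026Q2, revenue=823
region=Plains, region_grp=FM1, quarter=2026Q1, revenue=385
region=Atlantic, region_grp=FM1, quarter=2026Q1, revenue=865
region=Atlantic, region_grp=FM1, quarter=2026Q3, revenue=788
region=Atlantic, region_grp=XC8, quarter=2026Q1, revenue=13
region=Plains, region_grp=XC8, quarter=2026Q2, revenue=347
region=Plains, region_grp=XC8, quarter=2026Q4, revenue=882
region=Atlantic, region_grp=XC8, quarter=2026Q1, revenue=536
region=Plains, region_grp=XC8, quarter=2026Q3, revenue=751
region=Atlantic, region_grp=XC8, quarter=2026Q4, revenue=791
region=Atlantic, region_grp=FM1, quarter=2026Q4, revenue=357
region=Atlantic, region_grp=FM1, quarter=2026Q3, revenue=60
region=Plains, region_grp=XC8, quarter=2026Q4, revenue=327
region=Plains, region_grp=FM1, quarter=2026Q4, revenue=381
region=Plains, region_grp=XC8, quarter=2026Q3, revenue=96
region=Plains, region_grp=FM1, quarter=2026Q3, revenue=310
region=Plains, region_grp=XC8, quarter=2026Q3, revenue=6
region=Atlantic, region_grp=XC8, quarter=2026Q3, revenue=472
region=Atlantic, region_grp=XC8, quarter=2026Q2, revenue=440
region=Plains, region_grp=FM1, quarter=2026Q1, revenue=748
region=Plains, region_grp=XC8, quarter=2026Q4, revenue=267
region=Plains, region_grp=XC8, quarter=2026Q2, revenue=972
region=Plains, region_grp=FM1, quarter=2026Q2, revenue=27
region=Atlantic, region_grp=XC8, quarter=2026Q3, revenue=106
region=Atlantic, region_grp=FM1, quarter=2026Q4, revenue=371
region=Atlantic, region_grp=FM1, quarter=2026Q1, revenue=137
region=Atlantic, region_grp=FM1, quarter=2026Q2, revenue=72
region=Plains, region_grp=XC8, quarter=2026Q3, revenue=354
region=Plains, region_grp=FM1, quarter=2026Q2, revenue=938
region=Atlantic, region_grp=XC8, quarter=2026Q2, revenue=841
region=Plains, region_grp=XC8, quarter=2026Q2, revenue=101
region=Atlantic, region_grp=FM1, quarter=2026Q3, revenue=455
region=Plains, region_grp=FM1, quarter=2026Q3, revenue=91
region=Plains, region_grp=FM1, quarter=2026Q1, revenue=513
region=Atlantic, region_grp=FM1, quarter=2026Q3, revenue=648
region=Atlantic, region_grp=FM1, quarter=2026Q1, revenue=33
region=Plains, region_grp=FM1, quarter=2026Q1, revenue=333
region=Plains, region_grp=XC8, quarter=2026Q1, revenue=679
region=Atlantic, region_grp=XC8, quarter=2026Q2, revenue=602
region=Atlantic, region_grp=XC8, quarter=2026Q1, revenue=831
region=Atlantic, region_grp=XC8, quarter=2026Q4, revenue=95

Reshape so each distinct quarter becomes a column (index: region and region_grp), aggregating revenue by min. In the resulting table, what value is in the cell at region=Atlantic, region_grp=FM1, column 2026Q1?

33

Rows with region=Atlantic, region_grp=FM1 and quarter=2026Q1: revenue values are 846, 133, 865, 137, 33.
min(846, 133, 865, 137, 33) = 33.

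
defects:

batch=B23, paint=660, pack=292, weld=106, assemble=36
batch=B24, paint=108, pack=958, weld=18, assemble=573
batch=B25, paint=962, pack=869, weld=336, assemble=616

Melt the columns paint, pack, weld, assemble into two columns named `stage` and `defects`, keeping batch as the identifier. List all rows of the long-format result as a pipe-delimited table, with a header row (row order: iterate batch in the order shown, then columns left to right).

Each (batch, column) pair becomes one row: 3 × 4 = 12 rows.
For example, (B23, paint) → defects=660.

| batch | stage | defects |
| B23 | paint | 660 |
| B23 | pack | 292 |
| B23 | weld | 106 |
| B23 | assemble | 36 |
| B24 | paint | 108 |
| B24 | pack | 958 |
| B24 | weld | 18 |
| B24 | assemble | 573 |
| B25 | paint | 962 |
| B25 | pack | 869 |
| B25 | weld | 336 |
| B25 | assemble | 616 |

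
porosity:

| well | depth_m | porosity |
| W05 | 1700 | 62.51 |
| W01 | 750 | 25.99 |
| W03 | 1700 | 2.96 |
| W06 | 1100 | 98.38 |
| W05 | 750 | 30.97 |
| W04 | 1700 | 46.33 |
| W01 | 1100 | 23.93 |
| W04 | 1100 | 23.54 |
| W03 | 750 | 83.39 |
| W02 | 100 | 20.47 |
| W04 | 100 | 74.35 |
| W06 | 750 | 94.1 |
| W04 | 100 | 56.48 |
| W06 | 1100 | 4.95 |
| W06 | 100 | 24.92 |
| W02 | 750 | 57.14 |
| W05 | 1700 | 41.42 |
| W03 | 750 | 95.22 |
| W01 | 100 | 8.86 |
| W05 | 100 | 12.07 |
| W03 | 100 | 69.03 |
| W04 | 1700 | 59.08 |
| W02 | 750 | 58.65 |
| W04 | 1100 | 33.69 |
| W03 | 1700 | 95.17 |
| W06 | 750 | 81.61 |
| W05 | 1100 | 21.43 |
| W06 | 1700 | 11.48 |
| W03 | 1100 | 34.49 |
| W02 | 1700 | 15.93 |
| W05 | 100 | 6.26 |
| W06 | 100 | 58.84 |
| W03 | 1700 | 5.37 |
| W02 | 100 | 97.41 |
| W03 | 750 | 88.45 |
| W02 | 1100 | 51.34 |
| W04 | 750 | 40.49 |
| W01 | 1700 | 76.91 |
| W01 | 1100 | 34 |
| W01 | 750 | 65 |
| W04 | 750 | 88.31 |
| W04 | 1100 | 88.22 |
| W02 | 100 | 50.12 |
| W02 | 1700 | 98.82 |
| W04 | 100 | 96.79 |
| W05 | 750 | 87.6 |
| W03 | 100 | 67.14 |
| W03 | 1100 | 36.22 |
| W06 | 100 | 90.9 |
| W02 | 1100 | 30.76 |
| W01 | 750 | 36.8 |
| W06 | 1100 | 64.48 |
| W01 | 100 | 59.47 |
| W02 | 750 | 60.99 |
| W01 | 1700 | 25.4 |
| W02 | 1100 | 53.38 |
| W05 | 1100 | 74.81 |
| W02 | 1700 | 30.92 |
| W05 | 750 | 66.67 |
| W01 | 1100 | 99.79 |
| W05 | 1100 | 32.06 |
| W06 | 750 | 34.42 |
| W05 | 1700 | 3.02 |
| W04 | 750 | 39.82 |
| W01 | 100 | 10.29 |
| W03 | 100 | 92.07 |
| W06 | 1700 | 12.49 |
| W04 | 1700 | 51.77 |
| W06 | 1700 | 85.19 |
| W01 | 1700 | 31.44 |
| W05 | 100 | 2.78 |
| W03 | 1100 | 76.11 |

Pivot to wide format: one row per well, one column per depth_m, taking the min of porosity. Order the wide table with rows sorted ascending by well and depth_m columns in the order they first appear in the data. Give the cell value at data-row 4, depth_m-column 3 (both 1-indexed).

23.54

With rows sorted ascending by well, row 4 is well=W04. depth_m columns in first-appearance order: 1700, 750, 1100, 100; column 3 is 1100.
Long rows with well=W04, depth_m=1100: min(23.54, 33.69, 88.22) = 23.54.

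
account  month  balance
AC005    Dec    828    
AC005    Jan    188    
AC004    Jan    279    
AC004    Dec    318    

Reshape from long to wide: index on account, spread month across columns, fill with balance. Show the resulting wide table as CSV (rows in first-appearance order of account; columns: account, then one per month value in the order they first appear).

account,Dec,Jan
AC005,828,188
AC004,318,279

Columns: account plus the 2 distinct month values (Dec, Jan).
For example, row AC005 column Dec takes balance=828 from the long row (AC005, Dec).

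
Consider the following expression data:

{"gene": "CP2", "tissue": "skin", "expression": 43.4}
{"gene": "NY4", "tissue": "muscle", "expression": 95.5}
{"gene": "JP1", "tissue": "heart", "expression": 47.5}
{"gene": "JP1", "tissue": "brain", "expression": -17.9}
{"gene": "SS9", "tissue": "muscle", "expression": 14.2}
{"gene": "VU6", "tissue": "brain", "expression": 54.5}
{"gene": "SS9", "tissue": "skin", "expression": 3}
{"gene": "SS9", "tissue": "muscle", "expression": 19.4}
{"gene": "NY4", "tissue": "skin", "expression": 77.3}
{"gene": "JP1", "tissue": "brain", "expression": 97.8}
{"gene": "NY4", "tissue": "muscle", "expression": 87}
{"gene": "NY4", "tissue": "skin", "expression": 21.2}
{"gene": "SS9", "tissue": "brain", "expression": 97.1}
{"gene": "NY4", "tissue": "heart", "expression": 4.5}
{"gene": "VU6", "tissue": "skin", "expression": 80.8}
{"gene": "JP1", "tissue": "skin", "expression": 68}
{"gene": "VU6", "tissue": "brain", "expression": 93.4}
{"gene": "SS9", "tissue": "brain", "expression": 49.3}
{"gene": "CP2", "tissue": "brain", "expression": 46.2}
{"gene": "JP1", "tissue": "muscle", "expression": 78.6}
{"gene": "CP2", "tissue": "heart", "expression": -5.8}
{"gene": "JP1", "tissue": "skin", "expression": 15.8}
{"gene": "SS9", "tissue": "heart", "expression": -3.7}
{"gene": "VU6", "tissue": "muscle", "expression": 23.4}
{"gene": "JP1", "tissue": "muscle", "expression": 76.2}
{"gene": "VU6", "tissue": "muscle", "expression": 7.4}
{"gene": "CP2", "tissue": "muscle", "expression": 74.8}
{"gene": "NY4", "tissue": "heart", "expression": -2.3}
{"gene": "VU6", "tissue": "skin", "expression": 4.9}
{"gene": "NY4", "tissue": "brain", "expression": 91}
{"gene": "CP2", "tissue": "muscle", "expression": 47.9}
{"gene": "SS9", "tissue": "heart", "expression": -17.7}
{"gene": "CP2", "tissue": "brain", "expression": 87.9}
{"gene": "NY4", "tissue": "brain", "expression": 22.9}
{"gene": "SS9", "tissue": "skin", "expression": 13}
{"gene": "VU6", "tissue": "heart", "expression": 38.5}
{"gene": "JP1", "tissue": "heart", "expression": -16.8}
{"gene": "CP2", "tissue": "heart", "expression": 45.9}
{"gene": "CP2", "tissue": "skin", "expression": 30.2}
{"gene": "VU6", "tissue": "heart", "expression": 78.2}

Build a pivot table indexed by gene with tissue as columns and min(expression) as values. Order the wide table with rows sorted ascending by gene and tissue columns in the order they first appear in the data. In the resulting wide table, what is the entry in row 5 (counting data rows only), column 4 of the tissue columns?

With rows sorted ascending by gene, row 5 is gene=VU6. tissue columns in first-appearance order: skin, muscle, heart, brain; column 4 is brain.
Long rows with gene=VU6, tissue=brain: min(54.5, 93.4) = 54.5.

54.5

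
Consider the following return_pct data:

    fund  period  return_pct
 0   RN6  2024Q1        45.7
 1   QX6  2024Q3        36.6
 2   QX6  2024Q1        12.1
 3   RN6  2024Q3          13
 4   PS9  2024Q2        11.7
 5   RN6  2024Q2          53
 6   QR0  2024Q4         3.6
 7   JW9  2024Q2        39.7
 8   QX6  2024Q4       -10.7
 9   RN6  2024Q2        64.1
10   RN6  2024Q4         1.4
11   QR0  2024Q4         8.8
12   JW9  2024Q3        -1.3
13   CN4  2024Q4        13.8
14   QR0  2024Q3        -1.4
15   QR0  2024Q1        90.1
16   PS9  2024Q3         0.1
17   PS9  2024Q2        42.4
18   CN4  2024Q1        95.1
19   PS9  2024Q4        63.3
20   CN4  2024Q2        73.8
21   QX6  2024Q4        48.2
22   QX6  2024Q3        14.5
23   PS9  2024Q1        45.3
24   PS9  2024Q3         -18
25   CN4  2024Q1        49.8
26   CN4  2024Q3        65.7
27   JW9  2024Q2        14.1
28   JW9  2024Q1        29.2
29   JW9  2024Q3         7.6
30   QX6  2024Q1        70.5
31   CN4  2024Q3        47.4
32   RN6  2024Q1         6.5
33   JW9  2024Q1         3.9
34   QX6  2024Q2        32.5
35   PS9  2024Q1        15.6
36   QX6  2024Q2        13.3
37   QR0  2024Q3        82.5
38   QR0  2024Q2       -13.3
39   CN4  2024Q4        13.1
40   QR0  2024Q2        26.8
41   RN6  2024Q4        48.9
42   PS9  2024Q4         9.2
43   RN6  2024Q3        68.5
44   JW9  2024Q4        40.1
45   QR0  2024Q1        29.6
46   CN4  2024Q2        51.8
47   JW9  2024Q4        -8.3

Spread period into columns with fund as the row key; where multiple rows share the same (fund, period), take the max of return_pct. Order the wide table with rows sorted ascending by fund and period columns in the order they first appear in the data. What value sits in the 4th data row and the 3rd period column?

With rows sorted ascending by fund, row 4 is fund=QR0. period columns in first-appearance order: 2024Q1, 2024Q3, 2024Q2, 2024Q4; column 3 is 2024Q2.
Long rows with fund=QR0, period=2024Q2: max(-13.3, 26.8) = 26.8.

26.8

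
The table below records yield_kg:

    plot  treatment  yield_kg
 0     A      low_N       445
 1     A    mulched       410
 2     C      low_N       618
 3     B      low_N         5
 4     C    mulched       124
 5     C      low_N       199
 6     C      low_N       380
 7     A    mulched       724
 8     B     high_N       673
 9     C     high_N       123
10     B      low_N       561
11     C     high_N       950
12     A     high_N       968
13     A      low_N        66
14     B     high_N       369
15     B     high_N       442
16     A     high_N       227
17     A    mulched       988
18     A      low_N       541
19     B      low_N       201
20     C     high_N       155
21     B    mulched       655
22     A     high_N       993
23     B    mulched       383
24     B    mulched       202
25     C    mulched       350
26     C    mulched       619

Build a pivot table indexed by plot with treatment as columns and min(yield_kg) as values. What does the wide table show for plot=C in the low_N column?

199

Rows with plot=C and treatment=low_N: yield_kg values are 618, 199, 380.
min(618, 199, 380) = 199.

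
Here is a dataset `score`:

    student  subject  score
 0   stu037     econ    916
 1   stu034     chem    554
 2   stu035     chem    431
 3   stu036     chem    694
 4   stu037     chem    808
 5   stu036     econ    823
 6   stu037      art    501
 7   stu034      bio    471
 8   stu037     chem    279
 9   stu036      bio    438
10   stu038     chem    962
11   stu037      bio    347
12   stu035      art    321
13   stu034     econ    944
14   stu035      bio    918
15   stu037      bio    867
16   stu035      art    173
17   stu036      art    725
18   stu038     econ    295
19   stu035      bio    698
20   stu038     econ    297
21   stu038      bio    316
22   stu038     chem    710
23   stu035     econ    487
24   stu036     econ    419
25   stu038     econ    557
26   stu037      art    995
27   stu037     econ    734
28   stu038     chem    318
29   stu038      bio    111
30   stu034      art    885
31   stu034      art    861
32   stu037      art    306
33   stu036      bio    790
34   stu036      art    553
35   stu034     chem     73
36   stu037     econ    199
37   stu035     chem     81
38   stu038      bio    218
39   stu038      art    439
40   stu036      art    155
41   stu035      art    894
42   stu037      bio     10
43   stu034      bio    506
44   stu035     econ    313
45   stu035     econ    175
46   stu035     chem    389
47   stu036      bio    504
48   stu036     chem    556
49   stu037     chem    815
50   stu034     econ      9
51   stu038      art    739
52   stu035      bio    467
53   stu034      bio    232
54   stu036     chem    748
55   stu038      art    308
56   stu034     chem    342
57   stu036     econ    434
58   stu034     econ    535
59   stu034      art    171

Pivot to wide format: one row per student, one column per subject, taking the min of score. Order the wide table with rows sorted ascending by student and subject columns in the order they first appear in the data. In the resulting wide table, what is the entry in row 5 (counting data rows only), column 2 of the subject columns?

318

With rows sorted ascending by student, row 5 is student=stu038. subject columns in first-appearance order: econ, chem, art, bio; column 2 is chem.
Long rows with student=stu038, subject=chem: min(962, 710, 318) = 318.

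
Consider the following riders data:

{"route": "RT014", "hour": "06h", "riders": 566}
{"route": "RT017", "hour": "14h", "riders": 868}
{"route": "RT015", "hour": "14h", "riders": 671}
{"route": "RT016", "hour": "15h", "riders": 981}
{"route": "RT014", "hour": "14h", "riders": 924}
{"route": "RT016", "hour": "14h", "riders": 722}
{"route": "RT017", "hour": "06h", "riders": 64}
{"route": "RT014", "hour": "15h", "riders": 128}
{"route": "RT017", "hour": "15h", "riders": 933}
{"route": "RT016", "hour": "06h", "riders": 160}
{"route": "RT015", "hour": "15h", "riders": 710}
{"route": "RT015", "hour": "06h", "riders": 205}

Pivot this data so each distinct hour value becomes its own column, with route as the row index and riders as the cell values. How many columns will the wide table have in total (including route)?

1 column for route plus 3 distinct hour values → 4 columns.

4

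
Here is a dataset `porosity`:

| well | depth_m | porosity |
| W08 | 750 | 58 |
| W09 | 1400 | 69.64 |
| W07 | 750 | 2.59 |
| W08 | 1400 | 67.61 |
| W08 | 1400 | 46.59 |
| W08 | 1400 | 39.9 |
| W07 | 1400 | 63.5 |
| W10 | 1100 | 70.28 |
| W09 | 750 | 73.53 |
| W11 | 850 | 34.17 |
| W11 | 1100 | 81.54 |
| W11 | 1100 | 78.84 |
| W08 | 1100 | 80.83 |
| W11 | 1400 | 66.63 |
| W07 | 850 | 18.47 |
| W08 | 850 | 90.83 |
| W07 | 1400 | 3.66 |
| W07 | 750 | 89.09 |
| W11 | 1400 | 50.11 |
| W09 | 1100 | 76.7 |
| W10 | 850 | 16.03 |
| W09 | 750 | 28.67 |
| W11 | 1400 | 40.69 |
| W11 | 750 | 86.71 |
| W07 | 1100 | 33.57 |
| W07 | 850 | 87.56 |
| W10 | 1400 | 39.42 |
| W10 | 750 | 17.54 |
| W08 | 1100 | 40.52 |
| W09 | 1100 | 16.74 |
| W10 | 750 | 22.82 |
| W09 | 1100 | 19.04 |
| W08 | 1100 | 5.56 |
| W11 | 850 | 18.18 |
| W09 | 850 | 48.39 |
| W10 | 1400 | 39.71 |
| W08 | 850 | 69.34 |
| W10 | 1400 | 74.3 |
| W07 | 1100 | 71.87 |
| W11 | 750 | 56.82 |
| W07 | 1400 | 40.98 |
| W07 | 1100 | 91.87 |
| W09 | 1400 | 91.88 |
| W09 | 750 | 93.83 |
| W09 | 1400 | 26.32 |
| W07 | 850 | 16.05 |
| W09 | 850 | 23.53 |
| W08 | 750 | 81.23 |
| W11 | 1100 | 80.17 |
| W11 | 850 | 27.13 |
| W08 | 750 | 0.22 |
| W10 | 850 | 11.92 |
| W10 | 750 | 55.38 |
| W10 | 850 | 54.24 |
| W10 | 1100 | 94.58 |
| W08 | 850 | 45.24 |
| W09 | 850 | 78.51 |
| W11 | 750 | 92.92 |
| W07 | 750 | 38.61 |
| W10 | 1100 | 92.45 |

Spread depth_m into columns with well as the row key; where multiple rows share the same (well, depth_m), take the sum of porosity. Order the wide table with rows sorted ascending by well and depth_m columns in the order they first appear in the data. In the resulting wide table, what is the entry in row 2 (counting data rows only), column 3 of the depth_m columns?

126.91

With rows sorted ascending by well, row 2 is well=W08. depth_m columns in first-appearance order: 750, 1400, 1100, 850; column 3 is 1100.
Long rows with well=W08, depth_m=1100: 80.83 + 40.52 + 5.56 = 126.91.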